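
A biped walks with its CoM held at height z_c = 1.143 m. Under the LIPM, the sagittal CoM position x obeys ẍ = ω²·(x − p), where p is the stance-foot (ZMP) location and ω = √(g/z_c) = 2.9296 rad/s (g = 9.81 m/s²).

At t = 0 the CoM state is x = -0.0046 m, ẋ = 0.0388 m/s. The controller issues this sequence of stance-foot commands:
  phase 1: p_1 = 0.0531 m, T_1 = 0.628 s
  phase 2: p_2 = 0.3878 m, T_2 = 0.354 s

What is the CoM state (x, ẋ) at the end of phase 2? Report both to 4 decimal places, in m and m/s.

x = -0.5403, ẋ = -2.3598

phase 1: p=0.0531, T=0.628, ωT=1.839789, cosh=3.227030, sinh=3.068179; start (x,ẋ)=(-0.004600, 0.038800) → end (x,ẋ)=(-0.092464, -0.393430)
phase 2: p=0.3878, T=0.354, ωT=1.037078, cosh=1.587726, sinh=1.233237; start (x,ẋ)=(-0.092464, -0.393430) → end (x,ẋ)=(-0.540345, -2.359802)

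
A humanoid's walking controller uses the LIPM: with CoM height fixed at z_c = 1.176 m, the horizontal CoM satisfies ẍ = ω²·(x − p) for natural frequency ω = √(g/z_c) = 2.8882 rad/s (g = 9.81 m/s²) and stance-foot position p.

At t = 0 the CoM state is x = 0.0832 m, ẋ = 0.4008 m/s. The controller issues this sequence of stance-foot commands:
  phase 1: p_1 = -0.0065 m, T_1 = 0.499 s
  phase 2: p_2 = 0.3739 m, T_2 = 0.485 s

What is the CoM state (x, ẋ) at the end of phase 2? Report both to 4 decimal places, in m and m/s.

x = 1.5128, ẋ = 3.5684

phase 1: p=-0.0065, T=0.499, ωT=1.441212, cosh=2.231227, sinh=1.994586; start (x,ẋ)=(0.083200, 0.400800) → end (x,ẋ)=(0.470433, 1.411016)
phase 2: p=0.3739, T=0.485, ωT=1.400777, cosh=2.152379, sinh=1.905973; start (x,ẋ)=(0.470433, 1.411016) → end (x,ẋ)=(1.512830, 3.568439)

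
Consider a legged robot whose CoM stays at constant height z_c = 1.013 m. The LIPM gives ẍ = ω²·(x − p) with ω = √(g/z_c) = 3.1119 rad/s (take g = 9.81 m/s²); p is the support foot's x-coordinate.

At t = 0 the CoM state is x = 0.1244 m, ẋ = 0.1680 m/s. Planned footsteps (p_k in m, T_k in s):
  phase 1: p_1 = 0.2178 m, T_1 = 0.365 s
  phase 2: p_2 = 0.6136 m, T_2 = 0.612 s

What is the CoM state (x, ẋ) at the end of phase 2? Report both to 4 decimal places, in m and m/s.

phase 1: p=0.2178, T=0.365, ωT=1.135844, cosh=1.717475, sinh=1.396324; start (x,ẋ)=(0.124400, 0.168000) → end (x,ẋ)=(0.132770, -0.117308)
phase 2: p=0.6136, T=0.612, ωT=1.904483, cosh=3.432416, sinh=3.283517; start (x,ẋ)=(0.132770, -0.117308) → end (x,ẋ)=(-1.160585, -5.315756)

x = -1.1606, ẋ = -5.3158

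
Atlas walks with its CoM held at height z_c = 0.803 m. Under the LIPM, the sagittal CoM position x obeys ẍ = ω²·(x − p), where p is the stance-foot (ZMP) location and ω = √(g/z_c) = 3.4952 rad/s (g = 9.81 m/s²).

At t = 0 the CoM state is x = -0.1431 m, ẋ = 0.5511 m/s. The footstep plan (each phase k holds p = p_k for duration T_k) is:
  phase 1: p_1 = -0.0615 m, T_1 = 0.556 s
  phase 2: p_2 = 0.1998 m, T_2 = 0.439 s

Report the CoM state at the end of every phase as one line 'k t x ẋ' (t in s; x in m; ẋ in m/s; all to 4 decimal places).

1 0.5560 0.1869 0.9881
2 0.9950 0.7938 2.2988

phase 1: p=-0.0615, T=0.556, ωT=1.943331, cosh=3.562598, sinh=3.419372; start (x,ẋ)=(-0.143100, 0.551100) → end (x,ẋ)=(0.186936, 0.988115)
phase 2: p=0.1998, T=0.439, ωT=1.534393, cosh=2.427047, sinh=2.211461; start (x,ẋ)=(0.186936, 0.988115) → end (x,ẋ)=(0.793772, 2.298768)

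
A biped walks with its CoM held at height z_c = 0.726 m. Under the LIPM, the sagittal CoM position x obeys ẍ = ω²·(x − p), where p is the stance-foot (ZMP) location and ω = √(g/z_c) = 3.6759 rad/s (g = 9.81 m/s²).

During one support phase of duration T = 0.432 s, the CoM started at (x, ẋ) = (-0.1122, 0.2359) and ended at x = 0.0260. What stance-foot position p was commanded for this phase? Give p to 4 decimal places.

p = -0.1043

ωT = 3.6759·0.432 = 1.587989; cosh(ωT) = 2.549116, sinh(ωT) = 2.344780
x(T) = p + (x₀−p)·cosh(ωT) + (ẋ₀/ω)·sinh(ωT) ⇒ p·(1 − cosh) = x(T) − x₀·cosh − (ẋ₀/ω)·sinh
numerator   = 0.0260 − (-0.1122)·2.549116 − (0.2359/3.6759)·2.344780 = 0.161535
denominator = 1 − 2.549116 = -1.549116
p = 0.161535 / -1.549116 = -0.1043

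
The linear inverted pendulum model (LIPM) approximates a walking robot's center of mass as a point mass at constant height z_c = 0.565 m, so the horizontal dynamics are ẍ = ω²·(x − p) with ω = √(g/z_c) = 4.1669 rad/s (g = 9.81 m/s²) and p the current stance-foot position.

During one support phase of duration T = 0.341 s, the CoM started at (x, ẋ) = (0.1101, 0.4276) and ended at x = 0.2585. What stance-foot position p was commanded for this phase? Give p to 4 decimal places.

ωT = 4.1669·0.341 = 1.420913; cosh(ωT) = 2.191196, sinh(ωT) = 1.949703
x(T) = p + (x₀−p)·cosh(ωT) + (ẋ₀/ω)·sinh(ωT) ⇒ p·(1 − cosh) = x(T) − x₀·cosh − (ẋ₀/ω)·sinh
numerator   = 0.2585 − (0.1101)·2.191196 − (0.4276/4.1669)·1.949703 = -0.182826
denominator = 1 − 2.191196 = -1.191196
p = -0.182826 / -1.191196 = 0.1535

p = 0.1535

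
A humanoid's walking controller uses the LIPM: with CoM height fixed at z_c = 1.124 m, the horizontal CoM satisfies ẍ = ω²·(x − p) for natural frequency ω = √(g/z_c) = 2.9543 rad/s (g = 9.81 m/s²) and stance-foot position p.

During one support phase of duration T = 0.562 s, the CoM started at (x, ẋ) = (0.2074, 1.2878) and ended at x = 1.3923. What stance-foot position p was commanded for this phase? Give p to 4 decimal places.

ωT = 2.9543·0.562 = 1.660317; cosh(ωT) = 2.725527, sinh(ωT) = 2.535449
x(T) = p + (x₀−p)·cosh(ωT) + (ẋ₀/ω)·sinh(ωT) ⇒ p·(1 − cosh) = x(T) − x₀·cosh − (ẋ₀/ω)·sinh
numerator   = 1.3923 − (0.2074)·2.725527 − (1.2878/2.9543)·2.535449 = -0.278194
denominator = 1 − 2.725527 = -1.725527
p = -0.278194 / -1.725527 = 0.1612

p = 0.1612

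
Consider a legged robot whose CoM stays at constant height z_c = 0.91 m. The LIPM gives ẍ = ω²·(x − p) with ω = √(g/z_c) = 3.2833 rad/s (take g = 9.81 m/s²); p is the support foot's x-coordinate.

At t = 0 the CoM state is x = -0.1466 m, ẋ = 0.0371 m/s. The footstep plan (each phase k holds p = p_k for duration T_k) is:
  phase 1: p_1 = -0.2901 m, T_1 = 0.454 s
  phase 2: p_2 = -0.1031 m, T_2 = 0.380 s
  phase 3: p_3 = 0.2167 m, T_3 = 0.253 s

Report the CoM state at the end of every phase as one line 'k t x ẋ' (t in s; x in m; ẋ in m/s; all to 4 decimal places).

phase 1: p=-0.2901, T=0.454, ωT=1.490618, cosh=2.332536, sinh=2.107303; start (x,ẋ)=(-0.146600, 0.037100) → end (x,ẋ)=(0.068431, 1.079400)
phase 2: p=-0.1031, T=0.380, ωT=1.247654, cosh=1.884671, sinh=1.597493; start (x,ẋ)=(0.068431, 1.079400) → end (x,ẋ)=(0.745362, 2.934001)
phase 3: p=0.2167, T=0.253, ωT=0.830675, cosh=1.365311, sinh=0.929556; start (x,ẋ)=(0.745362, 2.934001) → end (x,ẋ)=(1.769152, 5.619308)

1 0.4540 0.0684 1.0794
2 0.8340 0.7454 2.9340
3 1.0870 1.7692 5.6193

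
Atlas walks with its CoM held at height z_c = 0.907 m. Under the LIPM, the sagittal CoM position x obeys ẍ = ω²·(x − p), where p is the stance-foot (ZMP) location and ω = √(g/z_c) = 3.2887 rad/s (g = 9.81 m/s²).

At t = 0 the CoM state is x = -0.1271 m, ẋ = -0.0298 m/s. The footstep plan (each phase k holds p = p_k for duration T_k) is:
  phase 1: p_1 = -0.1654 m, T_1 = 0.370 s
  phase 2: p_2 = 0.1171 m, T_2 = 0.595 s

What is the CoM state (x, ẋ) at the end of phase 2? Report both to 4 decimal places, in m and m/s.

phase 1: p=-0.1654, T=0.370, ωT=1.216819, cosh=1.836300, sinh=1.540130; start (x,ẋ)=(-0.127100, -0.029800) → end (x,ẋ)=(-0.109025, 0.139269)
phase 2: p=0.1171, T=0.595, ωT=1.956776, cosh=3.608896, sinh=3.467583; start (x,ẋ)=(-0.109025, 0.139269) → end (x,ẋ)=(-0.552119, -2.076091)

x = -0.5521, ẋ = -2.0761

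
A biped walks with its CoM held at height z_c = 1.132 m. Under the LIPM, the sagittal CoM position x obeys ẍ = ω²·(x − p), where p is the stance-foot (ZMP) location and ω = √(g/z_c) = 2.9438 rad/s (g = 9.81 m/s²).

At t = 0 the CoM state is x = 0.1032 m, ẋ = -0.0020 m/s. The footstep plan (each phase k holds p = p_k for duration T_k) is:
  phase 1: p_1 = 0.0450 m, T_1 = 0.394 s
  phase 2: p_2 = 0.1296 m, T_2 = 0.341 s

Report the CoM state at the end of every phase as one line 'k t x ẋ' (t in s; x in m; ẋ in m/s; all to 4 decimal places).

phase 1: p=0.0450, T=0.394, ωT=1.159857, cosh=1.751504, sinh=1.437973; start (x,ẋ)=(0.103200, -0.002000) → end (x,ẋ)=(0.145961, 0.242864)
phase 2: p=0.1296, T=0.341, ωT=1.003836, cosh=1.547600, sinh=1.181129; start (x,ẋ)=(0.145961, 0.242864) → end (x,ẋ)=(0.252363, 0.432742)

1 0.3940 0.1460 0.2429
2 0.7350 0.2524 0.4327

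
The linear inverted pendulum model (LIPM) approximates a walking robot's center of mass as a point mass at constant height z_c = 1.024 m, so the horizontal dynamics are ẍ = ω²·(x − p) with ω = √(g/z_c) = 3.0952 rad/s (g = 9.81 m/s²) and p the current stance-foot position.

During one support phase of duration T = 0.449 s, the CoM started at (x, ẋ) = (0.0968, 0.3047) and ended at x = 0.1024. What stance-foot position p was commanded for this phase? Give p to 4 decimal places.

p = 0.2556

ωT = 3.0952·0.449 = 1.389745; cosh(ωT) = 2.131482, sinh(ωT) = 1.882343
x(T) = p + (x₀−p)·cosh(ωT) + (ẋ₀/ω)·sinh(ωT) ⇒ p·(1 − cosh) = x(T) − x₀·cosh − (ẋ₀/ω)·sinh
numerator   = 0.1024 − (0.0968)·2.131482 − (0.3047/3.0952)·1.882343 = -0.289231
denominator = 1 − 2.131482 = -1.131482
p = -0.289231 / -1.131482 = 0.2556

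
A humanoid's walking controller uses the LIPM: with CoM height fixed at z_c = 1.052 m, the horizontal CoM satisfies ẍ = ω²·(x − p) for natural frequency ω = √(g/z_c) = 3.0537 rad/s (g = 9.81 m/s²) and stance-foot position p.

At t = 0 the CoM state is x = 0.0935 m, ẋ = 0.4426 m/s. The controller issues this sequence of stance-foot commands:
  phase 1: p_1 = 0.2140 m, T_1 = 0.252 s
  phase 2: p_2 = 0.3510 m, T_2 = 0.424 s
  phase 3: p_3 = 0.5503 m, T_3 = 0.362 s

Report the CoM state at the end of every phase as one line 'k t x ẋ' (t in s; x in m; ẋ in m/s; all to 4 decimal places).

phase 1: p=0.2140, T=0.252, ωT=0.769532, cosh=1.310993, sinh=0.847763; start (x,ẋ)=(0.093500, 0.442600) → end (x,ẋ)=(0.178899, 0.268293)
phase 2: p=0.3510, T=0.424, ωT=1.294769, cosh=1.962057, sinh=1.688095; start (x,ẋ)=(0.178899, 0.268293) → end (x,ẋ)=(0.161642, -0.360762)
phase 3: p=0.5503, T=0.362, ωT=1.105439, cosh=1.675808, sinh=1.344743; start (x,ẋ)=(0.161642, -0.360762) → end (x,ẋ)=(-0.259883, -2.200569)

1 0.2520 0.1789 0.2683
2 0.6760 0.1616 -0.3608
3 1.0380 -0.2599 -2.2006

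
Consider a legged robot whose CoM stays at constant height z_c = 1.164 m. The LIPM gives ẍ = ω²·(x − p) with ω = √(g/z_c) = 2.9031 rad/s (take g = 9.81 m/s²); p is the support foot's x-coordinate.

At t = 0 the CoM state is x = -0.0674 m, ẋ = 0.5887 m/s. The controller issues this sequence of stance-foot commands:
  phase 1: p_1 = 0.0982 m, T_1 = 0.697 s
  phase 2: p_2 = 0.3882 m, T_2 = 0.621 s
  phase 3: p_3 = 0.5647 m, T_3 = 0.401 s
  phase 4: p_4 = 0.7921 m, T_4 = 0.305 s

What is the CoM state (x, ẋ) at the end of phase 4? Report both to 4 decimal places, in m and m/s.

phase 1: p=0.0982, T=0.697, ωT=2.023461, cosh=3.848328, sinh=3.716130; start (x,ẋ)=(-0.067400, 0.588700) → end (x,ẋ)=(0.214486, 0.478968)
phase 2: p=0.3882, T=0.621, ωT=1.802825, cosh=3.115798, sinh=2.950965; start (x,ẋ)=(0.214486, 0.478968) → end (x,ẋ)=(0.333807, 0.004169)
phase 3: p=0.5647, T=0.401, ωT=1.164143, cosh=1.757683, sinh=1.445493; start (x,ẋ)=(0.333807, 0.004169) → end (x,ẋ)=(0.160939, -0.961594)
phase 4: p=0.7921, T=0.305, ωT=0.885445, cosh=1.418297, sinh=1.005767; start (x,ẋ)=(0.160939, -0.961594) → end (x,ẋ)=(-0.436214, -3.206715)

x = -0.4362, ẋ = -3.2067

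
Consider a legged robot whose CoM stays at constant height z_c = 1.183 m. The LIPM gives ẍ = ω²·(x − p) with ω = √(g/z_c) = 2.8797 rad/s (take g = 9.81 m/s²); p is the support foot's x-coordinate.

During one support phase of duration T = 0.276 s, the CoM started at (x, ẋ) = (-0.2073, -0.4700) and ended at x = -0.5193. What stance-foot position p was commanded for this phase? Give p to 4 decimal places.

p = 0.2980

ωT = 2.8797·0.276 = 0.794797; cosh(ωT) = 1.332832, sinh(ωT) = 0.881160
x(T) = p + (x₀−p)·cosh(ωT) + (ẋ₀/ω)·sinh(ωT) ⇒ p·(1 − cosh) = x(T) − x₀·cosh − (ẋ₀/ω)·sinh
numerator   = -0.5193 − (-0.2073)·1.332832 − (-0.4700/2.8797)·0.881160 = -0.099189
denominator = 1 − 1.332832 = -0.332832
p = -0.099189 / -0.332832 = 0.2980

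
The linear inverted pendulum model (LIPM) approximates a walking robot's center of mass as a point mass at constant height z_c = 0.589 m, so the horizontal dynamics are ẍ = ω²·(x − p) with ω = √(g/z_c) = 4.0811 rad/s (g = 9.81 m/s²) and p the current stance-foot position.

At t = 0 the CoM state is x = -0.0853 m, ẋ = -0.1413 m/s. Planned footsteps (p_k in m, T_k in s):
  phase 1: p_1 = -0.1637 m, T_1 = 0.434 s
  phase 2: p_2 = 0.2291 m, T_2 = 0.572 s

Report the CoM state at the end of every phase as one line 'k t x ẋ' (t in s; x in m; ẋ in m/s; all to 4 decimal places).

phase 1: p=-0.1637, T=0.434, ωT=1.771197, cosh=3.024008, sinh=2.853879; start (x,ẋ)=(-0.085300, -0.141300) → end (x,ẋ)=(-0.025428, 0.485830)
phase 2: p=0.2291, T=0.572, ωT=2.334389, cosh=5.210011, sinh=5.113141; start (x,ẋ)=(-0.025428, 0.485830) → end (x,ẋ)=(-0.488304, -2.780112)

1 0.4340 -0.0254 0.4858
2 1.0060 -0.4883 -2.7801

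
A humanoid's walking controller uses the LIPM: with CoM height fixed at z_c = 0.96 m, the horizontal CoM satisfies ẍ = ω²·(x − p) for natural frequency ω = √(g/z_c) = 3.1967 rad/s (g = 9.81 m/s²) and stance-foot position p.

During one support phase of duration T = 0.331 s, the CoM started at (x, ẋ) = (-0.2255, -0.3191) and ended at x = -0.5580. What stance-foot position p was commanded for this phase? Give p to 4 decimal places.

ωT = 3.1967·0.331 = 1.058108; cosh(ωT) = 1.614013, sinh(ωT) = 1.266901
x(T) = p + (x₀−p)·cosh(ωT) + (ẋ₀/ω)·sinh(ωT) ⇒ p·(1 − cosh) = x(T) − x₀·cosh − (ẋ₀/ω)·sinh
numerator   = -0.5580 − (-0.2255)·1.614013 − (-0.3191/3.1967)·1.266901 = -0.067576
denominator = 1 − 1.614013 = -0.614013
p = -0.067576 / -0.614013 = 0.1101

p = 0.1101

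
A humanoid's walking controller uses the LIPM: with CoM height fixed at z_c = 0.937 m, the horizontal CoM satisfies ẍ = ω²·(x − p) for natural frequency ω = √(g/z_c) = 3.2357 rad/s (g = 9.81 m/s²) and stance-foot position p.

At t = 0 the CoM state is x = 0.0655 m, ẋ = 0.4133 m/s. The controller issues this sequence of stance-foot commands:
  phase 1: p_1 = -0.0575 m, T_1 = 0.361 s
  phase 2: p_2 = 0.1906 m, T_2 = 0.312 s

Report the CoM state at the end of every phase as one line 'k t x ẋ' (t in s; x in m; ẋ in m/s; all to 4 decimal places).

1 0.3610 0.3449 1.3069
2 0.6730 0.9111 2.6255

phase 1: p=-0.0575, T=0.361, ωT=1.168088, cosh=1.763399, sinh=1.452438; start (x,ẋ)=(0.065500, 0.413300) → end (x,ẋ)=(0.344920, 1.306870)
phase 2: p=0.1906, T=0.312, ωT=1.009538, cosh=1.554361, sinh=1.189973; start (x,ẋ)=(0.344920, 1.306870) → end (x,ẋ)=(0.911088, 2.625540)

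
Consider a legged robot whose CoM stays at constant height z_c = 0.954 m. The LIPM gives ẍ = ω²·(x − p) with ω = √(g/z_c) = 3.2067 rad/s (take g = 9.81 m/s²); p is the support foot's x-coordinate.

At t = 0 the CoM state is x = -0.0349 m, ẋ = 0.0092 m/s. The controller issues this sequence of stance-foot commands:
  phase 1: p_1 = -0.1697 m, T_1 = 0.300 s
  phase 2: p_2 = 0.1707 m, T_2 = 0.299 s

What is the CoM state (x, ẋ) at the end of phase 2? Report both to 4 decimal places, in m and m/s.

phase 1: p=-0.1697, T=0.300, ωT=0.962010, cosh=1.499538, sinh=1.117414; start (x,ẋ)=(-0.034900, 0.009200) → end (x,ẋ)=(0.035644, 0.496812)
phase 2: p=0.1707, T=0.299, ωT=0.958803, cosh=1.495962, sinh=1.112611; start (x,ẋ)=(0.035644, 0.496812) → end (x,ẋ)=(0.141037, 0.261357)

x = 0.1410, ẋ = 0.2614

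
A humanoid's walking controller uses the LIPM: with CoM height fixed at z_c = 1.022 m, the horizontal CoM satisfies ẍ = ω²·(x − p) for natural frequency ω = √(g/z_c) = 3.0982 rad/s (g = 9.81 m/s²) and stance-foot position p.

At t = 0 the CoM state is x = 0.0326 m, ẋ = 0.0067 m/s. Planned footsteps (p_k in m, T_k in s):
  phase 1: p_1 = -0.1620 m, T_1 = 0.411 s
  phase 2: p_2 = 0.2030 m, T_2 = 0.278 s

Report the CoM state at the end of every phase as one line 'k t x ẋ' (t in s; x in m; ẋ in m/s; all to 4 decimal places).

phase 1: p=-0.1620, T=0.411, ωT=1.273360, cosh=1.926364, sinh=1.646474; start (x,ẋ)=(0.032600, 0.006700) → end (x,ẋ)=(0.216431, 1.005582)
phase 2: p=0.2030, T=0.278, ωT=0.861300, cosh=1.394423, sinh=0.971811; start (x,ẋ)=(0.216431, 1.005582) → end (x,ẋ)=(0.537149, 1.442645)

1 0.4110 0.2164 1.0056
2 0.6890 0.5371 1.4426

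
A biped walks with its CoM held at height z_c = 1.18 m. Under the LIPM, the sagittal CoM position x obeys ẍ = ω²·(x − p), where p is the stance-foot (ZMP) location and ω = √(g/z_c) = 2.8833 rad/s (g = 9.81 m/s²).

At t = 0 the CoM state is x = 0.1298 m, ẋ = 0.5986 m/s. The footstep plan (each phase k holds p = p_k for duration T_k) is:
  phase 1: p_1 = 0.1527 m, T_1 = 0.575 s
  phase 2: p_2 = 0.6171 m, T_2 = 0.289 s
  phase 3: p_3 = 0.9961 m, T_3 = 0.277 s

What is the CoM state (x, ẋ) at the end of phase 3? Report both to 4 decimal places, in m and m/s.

x = 1.7312, ẋ = 2.8978

phase 1: p=0.1527, T=0.575, ωT=1.657898, cosh=2.719402, sinh=2.528863; start (x,ẋ)=(0.129800, 0.598600) → end (x,ẋ)=(0.615441, 1.460859)
phase 2: p=0.6171, T=0.289, ωT=0.833274, cosh=1.367731, sinh=0.933107; start (x,ẋ)=(0.615441, 1.460859) → end (x,ẋ)=(1.087601, 1.993600)
phase 3: p=0.9961, T=0.277, ωT=0.798674, cosh=1.336259, sinh=0.886333; start (x,ẋ)=(1.087601, 1.993600) → end (x,ẋ)=(1.731207, 2.897804)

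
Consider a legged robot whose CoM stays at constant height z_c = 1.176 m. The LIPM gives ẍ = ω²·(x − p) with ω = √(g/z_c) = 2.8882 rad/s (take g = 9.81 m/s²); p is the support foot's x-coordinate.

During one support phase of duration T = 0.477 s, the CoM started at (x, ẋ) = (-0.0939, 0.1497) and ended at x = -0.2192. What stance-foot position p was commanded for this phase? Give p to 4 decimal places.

p = 0.1059

ωT = 2.8882·0.477 = 1.377671; cosh(ωT) = 2.108911, sinh(ωT) = 1.856746
x(T) = p + (x₀−p)·cosh(ωT) + (ẋ₀/ω)·sinh(ωT) ⇒ p·(1 − cosh) = x(T) − x₀·cosh − (ẋ₀/ω)·sinh
numerator   = -0.2192 − (-0.0939)·2.108911 − (0.1497/2.8882)·1.856746 = -0.117411
denominator = 1 − 2.108911 = -1.108911
p = -0.117411 / -1.108911 = 0.1059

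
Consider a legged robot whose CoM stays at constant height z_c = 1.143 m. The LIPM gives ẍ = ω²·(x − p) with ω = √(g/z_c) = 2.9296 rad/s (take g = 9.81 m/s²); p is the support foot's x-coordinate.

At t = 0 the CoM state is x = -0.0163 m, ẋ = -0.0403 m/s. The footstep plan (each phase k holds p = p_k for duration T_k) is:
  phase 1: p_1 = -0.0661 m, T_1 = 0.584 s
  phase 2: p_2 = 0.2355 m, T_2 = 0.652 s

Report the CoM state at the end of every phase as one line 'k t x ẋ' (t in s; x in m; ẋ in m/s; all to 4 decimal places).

phase 1: p=-0.0661, T=0.584, ωT=1.710886, cosh=2.857285, sinh=2.676579; start (x,ẋ)=(-0.016300, -0.040300) → end (x,ẋ)=(0.039373, 0.275349)
phase 2: p=0.2355, T=0.652, ωT=1.910099, cosh=3.450912, sinh=3.302847; start (x,ẋ)=(0.039373, 0.275349) → end (x,ẋ)=(-0.130886, -0.947521)

1 0.5840 0.0394 0.2753
2 1.2360 -0.1309 -0.9475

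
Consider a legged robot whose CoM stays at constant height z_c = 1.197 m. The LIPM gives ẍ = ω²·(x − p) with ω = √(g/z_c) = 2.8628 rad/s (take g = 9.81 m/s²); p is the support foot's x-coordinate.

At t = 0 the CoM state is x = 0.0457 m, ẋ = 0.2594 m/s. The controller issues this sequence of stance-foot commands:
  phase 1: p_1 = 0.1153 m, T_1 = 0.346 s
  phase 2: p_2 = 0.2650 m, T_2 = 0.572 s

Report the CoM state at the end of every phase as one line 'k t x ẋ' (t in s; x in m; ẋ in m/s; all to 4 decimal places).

phase 1: p=0.1153, T=0.346, ωT=0.990529, cosh=1.532019, sinh=1.160639; start (x,ẋ)=(0.045700, 0.259400) → end (x,ẋ)=(0.113838, 0.166147)
phase 2: p=0.2650, T=0.572, ωT=1.637522, cosh=2.668435, sinh=2.473974; start (x,ẋ)=(0.113838, 0.166147) → end (x,ẋ)=(0.005214, -0.627252)

1 0.3460 0.1138 0.1661
2 0.9180 0.0052 -0.6273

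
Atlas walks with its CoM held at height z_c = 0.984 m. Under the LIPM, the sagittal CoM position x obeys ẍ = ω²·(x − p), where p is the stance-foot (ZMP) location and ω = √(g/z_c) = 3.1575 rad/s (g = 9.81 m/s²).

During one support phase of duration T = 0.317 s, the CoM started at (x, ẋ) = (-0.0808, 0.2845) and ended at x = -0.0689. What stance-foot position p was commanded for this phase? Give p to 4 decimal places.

p = 0.0922

ωT = 3.1575·0.317 = 1.000927; cosh(ωT) = 1.544171, sinh(ωT) = 1.176633
x(T) = p + (x₀−p)·cosh(ωT) + (ẋ₀/ω)·sinh(ωT) ⇒ p·(1 − cosh) = x(T) − x₀·cosh − (ẋ₀/ω)·sinh
numerator   = -0.0689 − (-0.0808)·1.544171 − (0.2845/3.1575)·1.176633 = -0.050149
denominator = 1 − 1.544171 = -0.544171
p = -0.050149 / -0.544171 = 0.0922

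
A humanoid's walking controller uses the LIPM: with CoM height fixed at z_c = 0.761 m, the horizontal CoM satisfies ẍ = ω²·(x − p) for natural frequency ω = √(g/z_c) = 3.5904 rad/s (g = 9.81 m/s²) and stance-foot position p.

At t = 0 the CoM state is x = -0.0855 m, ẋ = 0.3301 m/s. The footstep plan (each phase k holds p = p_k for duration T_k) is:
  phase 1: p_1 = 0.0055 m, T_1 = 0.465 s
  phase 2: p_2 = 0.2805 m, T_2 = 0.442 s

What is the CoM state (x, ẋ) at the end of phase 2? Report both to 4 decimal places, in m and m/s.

phase 1: p=0.0055, T=0.465, ωT=1.669536, cosh=2.749019, sinh=2.560685; start (x,ẋ)=(-0.085500, 0.330100) → end (x,ẋ)=(-0.009232, 0.070808)
phase 2: p=0.2805, T=0.442, ωT=1.586957, cosh=2.546698, sinh=2.342151; start (x,ẋ)=(-0.009232, 0.070808) → end (x,ẋ)=(-0.411170, -2.256108)

x = -0.4112, ẋ = -2.2561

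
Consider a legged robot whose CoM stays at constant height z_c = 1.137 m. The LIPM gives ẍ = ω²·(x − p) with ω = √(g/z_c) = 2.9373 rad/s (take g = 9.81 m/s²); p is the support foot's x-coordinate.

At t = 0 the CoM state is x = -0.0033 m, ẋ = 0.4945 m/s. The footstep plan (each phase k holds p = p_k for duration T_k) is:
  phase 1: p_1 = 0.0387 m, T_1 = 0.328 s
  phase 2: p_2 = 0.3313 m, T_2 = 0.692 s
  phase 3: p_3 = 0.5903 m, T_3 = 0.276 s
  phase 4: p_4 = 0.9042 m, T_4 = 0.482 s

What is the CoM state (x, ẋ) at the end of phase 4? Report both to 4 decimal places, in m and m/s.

x = 0.3657, ẋ = -1.2605

phase 1: p=0.0387, T=0.328, ωT=0.963434, cosh=1.501131, sinh=1.119551; start (x,ẋ)=(-0.003300, 0.494500) → end (x,ẋ)=(0.164131, 0.604194)
phase 2: p=0.3313, T=0.692, ωT=2.032612, cosh=3.882495, sinh=3.751502; start (x,ẋ)=(0.164131, 0.604194) → end (x,ẋ)=(0.453940, 0.503697)
phase 3: p=0.5903, T=0.276, ωT=0.810695, cosh=1.347010, sinh=0.902461; start (x,ẋ)=(0.453940, 0.503697) → end (x,ẋ)=(0.561379, 0.317022)
phase 4: p=0.9042, T=0.482, ωT=1.415779, cosh=2.181215, sinh=1.938478; start (x,ẋ)=(0.561379, 0.317022) → end (x,ẋ)=(0.365652, -1.260495)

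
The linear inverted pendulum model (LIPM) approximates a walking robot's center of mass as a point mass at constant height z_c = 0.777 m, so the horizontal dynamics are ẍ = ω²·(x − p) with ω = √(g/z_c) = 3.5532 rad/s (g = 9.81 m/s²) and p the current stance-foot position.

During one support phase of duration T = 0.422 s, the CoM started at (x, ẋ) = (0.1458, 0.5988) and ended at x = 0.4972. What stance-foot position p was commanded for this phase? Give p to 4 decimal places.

p = 0.1511

ωT = 3.5532·0.422 = 1.499450; cosh(ωT) = 2.351240, sinh(ωT) = 2.127987
x(T) = p + (x₀−p)·cosh(ωT) + (ẋ₀/ω)·sinh(ωT) ⇒ p·(1 − cosh) = x(T) − x₀·cosh − (ẋ₀/ω)·sinh
numerator   = 0.4972 − (0.1458)·2.351240 − (0.5988/3.5532)·2.127987 = -0.204228
denominator = 1 − 2.351240 = -1.351240
p = -0.204228 / -1.351240 = 0.1511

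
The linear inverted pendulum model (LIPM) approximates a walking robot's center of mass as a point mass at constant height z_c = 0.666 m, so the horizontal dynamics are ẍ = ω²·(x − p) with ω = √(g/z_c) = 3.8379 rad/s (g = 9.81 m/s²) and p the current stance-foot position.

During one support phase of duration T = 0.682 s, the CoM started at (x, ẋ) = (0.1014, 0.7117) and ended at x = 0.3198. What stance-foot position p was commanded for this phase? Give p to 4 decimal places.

p = 0.2789

ωT = 3.8379·0.682 = 2.617448; cosh(ωT) = 6.886850, sinh(ωT) = 6.813862
x(T) = p + (x₀−p)·cosh(ωT) + (ẋ₀/ω)·sinh(ωT) ⇒ p·(1 − cosh) = x(T) − x₀·cosh − (ẋ₀/ω)·sinh
numerator   = 0.3198 − (0.1014)·6.886850 − (0.7117/3.8379)·6.813862 = -1.642089
denominator = 1 − 6.886850 = -5.886850
p = -1.642089 / -5.886850 = 0.2789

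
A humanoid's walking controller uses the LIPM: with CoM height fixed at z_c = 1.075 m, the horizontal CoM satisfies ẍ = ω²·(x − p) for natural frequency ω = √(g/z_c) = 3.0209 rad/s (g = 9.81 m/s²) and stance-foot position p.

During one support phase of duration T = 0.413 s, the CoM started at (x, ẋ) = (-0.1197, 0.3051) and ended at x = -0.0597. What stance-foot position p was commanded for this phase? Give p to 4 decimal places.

p = -0.0051

ωT = 3.0209·0.413 = 1.247632; cosh(ωT) = 1.884635, sinh(ωT) = 1.597451
x(T) = p + (x₀−p)·cosh(ωT) + (ẋ₀/ω)·sinh(ωT) ⇒ p·(1 − cosh) = x(T) − x₀·cosh − (ẋ₀/ω)·sinh
numerator   = -0.0597 − (-0.1197)·1.884635 − (0.3051/3.0209)·1.597451 = 0.004554
denominator = 1 − 1.884635 = -0.884635
p = 0.004554 / -0.884635 = -0.0051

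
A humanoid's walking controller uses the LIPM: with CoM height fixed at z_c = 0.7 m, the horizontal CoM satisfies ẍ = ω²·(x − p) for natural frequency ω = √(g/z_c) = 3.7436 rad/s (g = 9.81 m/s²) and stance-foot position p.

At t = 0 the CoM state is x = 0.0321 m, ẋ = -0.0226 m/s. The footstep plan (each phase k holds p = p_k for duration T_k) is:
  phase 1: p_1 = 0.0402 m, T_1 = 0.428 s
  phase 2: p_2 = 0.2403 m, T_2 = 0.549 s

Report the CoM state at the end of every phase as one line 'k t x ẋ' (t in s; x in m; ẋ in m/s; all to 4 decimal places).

1 0.4280 0.0049 -0.1306
2 0.9770 -0.8278 -3.9024

phase 1: p=0.0402, T=0.428, ωT=1.602261, cosh=2.582842, sinh=2.381401; start (x,ẋ)=(0.032100, -0.022600) → end (x,ẋ)=(0.004903, -0.130584)
phase 2: p=0.2403, T=0.549, ωT=2.055236, cosh=3.968373, sinh=3.840311; start (x,ẋ)=(0.004903, -0.130584) → end (x,ẋ)=(-0.827802, -3.902417)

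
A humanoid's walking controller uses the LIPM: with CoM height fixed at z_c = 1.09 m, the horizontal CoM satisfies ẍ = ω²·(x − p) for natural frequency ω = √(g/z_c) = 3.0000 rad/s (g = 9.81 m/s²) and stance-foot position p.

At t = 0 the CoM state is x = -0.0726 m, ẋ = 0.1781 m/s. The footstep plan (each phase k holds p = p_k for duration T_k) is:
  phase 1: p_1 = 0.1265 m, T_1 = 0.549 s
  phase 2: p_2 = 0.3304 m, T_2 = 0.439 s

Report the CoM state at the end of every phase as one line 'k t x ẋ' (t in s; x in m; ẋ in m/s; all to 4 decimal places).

1 0.5490 -0.2611 -1.0134
2 0.9880 -1.4378 -5.1006

phase 1: p=0.1265, T=0.549, ωT=1.647000, cosh=2.692005, sinh=2.499378; start (x,ẋ)=(-0.072600, 0.178100) → end (x,ẋ)=(-0.261098, -1.013432)
phase 2: p=0.3304, T=0.439, ωT=1.317000, cosh=2.000073, sinh=1.732135; start (x,ẋ)=(-0.261098, -1.013432) → end (x,ẋ)=(-1.437774, -5.100604)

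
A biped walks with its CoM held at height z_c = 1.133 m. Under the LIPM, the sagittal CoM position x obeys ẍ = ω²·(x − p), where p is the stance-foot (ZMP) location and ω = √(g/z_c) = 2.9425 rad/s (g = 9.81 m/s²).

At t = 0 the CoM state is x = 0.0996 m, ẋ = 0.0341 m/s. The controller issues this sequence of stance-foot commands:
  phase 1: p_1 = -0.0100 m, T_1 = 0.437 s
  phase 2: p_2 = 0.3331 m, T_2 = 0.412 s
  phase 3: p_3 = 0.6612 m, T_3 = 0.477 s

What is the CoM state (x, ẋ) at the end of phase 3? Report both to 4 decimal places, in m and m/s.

phase 1: p=-0.0100, T=0.437, ωT=1.285872, cosh=1.947116, sinh=1.670707; start (x,ẋ)=(0.099600, 0.034100) → end (x,ẋ)=(0.222765, 0.605196)
phase 2: p=0.3331, T=0.412, ωT=1.212310, cosh=1.829375, sinh=1.531865; start (x,ẋ)=(0.222765, 0.605196) → end (x,ẋ)=(0.446322, 0.609796)
phase 3: p=0.6612, T=0.477, ωT=1.403572, cosh=2.157715, sinh=1.911998; start (x,ẋ)=(0.446322, 0.609796) → end (x,ẋ)=(0.593792, 0.106850)

x = 0.5938, ẋ = 0.1069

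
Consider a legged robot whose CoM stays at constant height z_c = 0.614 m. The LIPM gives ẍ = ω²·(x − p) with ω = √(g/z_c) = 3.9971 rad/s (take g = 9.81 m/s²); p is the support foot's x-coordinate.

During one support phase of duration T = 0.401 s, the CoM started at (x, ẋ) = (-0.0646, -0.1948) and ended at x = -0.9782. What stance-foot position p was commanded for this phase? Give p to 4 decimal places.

ωT = 3.9971·0.401 = 1.602837; cosh(ωT) = 2.584215, sinh(ωT) = 2.382890
x(T) = p + (x₀−p)·cosh(ωT) + (ẋ₀/ω)·sinh(ωT) ⇒ p·(1 − cosh) = x(T) − x₀·cosh − (ẋ₀/ω)·sinh
numerator   = -0.9782 − (-0.0646)·2.584215 − (-0.1948/3.9971)·2.382890 = -0.695129
denominator = 1 − 2.584215 = -1.584215
p = -0.695129 / -1.584215 = 0.4388

p = 0.4388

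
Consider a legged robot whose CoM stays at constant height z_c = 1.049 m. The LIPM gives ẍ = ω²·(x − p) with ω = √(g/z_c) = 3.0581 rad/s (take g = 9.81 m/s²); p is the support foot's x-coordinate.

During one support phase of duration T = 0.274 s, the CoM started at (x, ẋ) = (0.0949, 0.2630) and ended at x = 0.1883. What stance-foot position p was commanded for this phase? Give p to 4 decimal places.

p = 0.0610

ωT = 3.0581·0.274 = 0.837919; cosh(ωT) = 1.372081, sinh(ωT) = 0.939471
x(T) = p + (x₀−p)·cosh(ωT) + (ẋ₀/ω)·sinh(ωT) ⇒ p·(1 − cosh) = x(T) − x₀·cosh − (ẋ₀/ω)·sinh
numerator   = 0.1883 − (0.0949)·1.372081 − (0.2630/3.0581)·0.939471 = -0.022706
denominator = 1 − 1.372081 = -0.372081
p = -0.022706 / -0.372081 = 0.0610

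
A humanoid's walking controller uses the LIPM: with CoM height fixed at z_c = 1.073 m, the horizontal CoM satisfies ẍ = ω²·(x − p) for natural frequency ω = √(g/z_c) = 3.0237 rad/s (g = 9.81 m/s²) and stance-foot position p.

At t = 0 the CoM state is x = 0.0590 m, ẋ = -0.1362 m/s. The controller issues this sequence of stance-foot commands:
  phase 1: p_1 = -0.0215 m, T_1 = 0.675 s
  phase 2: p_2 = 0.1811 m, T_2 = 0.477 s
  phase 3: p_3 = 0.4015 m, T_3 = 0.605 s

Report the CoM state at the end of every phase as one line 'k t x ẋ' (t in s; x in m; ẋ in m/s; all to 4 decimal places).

1 0.6750 0.1231 0.3880
2 1.1520 0.3079 0.5165
3 1.7570 0.6208 0.7914

phase 1: p=-0.0215, T=0.675, ωT=2.040998, cosh=3.914092, sinh=3.784193; start (x,ẋ)=(0.059000, -0.136200) → end (x,ẋ)=(0.123129, 0.388003)
phase 2: p=0.1811, T=0.477, ωT=1.442305, cosh=2.233409, sinh=1.997027; start (x,ẋ)=(0.123129, 0.388003) → end (x,ẋ)=(0.307886, 0.516514)
phase 3: p=0.4015, T=0.605, ωT=1.829338, cosh=3.195142, sinh=3.034622; start (x,ẋ)=(0.307886, 0.516514) → end (x,ẋ)=(0.620770, 0.791353)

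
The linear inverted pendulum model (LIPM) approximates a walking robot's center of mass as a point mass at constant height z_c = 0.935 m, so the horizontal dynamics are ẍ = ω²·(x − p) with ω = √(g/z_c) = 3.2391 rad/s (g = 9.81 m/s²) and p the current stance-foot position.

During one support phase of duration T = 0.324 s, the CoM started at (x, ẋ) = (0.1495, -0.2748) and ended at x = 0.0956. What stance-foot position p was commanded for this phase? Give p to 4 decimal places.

ωT = 3.2391·0.324 = 1.049468; cosh(ωT) = 1.603128, sinh(ωT) = 1.253004
x(T) = p + (x₀−p)·cosh(ωT) + (ẋ₀/ω)·sinh(ωT) ⇒ p·(1 − cosh) = x(T) − x₀·cosh − (ẋ₀/ω)·sinh
numerator   = 0.0956 − (0.1495)·1.603128 − (-0.2748/3.2391)·1.253004 = -0.037765
denominator = 1 − 1.603128 = -0.603128
p = -0.037765 / -0.603128 = 0.0626

p = 0.0626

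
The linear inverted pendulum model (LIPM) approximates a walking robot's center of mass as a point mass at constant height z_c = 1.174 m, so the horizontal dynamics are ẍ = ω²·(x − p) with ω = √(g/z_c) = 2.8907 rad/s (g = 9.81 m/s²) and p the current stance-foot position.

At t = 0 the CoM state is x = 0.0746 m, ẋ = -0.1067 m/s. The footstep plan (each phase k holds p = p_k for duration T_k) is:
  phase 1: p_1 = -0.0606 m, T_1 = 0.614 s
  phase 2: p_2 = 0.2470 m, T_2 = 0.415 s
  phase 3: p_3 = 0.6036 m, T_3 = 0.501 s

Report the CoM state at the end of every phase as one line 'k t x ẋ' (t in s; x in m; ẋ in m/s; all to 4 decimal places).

1 0.6140 0.2439 0.7959
2 1.0290 0.6569 1.4273
3 1.5300 1.7158 3.5143

phase 1: p=-0.0606, T=0.614, ωT=1.774890, cosh=3.034567, sinh=2.865064; start (x,ẋ)=(0.074600, -0.106700) → end (x,ẋ)=(0.243920, 0.795944)
phase 2: p=0.2470, T=0.415, ωT=1.199640, cosh=1.810113, sinh=1.508811; start (x,ẋ)=(0.243920, 0.795944) → end (x,ẋ)=(0.656870, 1.427313)
phase 3: p=0.6036, T=0.501, ωT=1.448241, cosh=2.245302, sinh=2.010319; start (x,ẋ)=(0.656870, 1.427313) → end (x,ẋ)=(1.715822, 3.514312)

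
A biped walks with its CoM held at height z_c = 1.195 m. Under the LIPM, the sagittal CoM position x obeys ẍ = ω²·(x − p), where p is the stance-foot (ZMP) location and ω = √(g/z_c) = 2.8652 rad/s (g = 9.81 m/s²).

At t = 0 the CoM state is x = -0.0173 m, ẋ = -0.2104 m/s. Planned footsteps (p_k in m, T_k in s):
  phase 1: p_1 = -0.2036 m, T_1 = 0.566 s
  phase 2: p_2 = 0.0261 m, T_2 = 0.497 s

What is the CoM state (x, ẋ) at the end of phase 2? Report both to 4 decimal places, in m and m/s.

x = 0.7141, ẋ = 2.0943

phase 1: p=-0.2036, T=0.566, ωT=1.621703, cosh=2.629633, sinh=2.432071; start (x,ẋ)=(-0.017300, -0.210400) → end (x,ẋ)=(0.107707, 0.744933)
phase 2: p=0.0261, T=0.497, ωT=1.424004, cosh=2.197234, sinh=1.956486; start (x,ẋ)=(0.107707, 0.744933) → end (x,ẋ)=(0.714082, 2.094255)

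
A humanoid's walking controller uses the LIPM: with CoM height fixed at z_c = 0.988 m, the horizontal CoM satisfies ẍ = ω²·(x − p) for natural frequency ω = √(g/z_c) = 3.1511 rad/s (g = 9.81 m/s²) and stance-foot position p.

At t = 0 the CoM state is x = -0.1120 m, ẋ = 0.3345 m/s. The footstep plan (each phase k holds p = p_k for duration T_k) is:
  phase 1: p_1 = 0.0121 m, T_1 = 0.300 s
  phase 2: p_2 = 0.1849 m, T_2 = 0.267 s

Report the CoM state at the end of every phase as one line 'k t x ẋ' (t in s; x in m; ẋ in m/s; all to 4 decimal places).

phase 1: p=0.0121, T=0.300, ωT=0.945330, cosh=1.481107, sinh=1.092556; start (x,ẋ)=(-0.112000, 0.334500) → end (x,ẋ)=(-0.055727, 0.068185)
phase 2: p=0.1849, T=0.267, ωT=0.841344, cosh=1.375306, sinh=0.944175; start (x,ẋ)=(-0.055727, 0.068185) → end (x,ẋ)=(-0.125605, -0.622136)

1 0.3000 -0.0557 0.0682
2 0.5670 -0.1256 -0.6221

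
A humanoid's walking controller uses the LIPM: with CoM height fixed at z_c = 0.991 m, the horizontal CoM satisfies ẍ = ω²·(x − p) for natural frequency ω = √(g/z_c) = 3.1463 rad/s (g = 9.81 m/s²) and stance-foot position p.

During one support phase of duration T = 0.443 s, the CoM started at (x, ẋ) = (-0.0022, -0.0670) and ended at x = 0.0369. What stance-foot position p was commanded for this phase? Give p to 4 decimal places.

p = -0.0719

ωT = 3.1463·0.443 = 1.393811; cosh(ωT) = 2.139154, sinh(ωT) = 1.891026
x(T) = p + (x₀−p)·cosh(ωT) + (ẋ₀/ω)·sinh(ωT) ⇒ p·(1 − cosh) = x(T) − x₀·cosh − (ẋ₀/ω)·sinh
numerator   = 0.0369 − (-0.0022)·2.139154 − (-0.0670/3.1463)·1.891026 = 0.081875
denominator = 1 − 2.139154 = -1.139154
p = 0.081875 / -1.139154 = -0.0719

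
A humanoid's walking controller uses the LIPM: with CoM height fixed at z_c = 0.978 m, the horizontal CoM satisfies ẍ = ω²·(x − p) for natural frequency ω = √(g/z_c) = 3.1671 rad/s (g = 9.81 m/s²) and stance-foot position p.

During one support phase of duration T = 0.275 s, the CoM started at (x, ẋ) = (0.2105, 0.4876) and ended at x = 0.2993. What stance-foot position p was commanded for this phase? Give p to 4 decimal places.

ωT = 3.1671·0.275 = 0.870953; cosh(ωT) = 1.403869, sinh(ωT) = 0.985316
x(T) = p + (x₀−p)·cosh(ωT) + (ẋ₀/ω)·sinh(ωT) ⇒ p·(1 − cosh) = x(T) − x₀·cosh − (ẋ₀/ω)·sinh
numerator   = 0.2993 − (0.2105)·1.403869 − (0.4876/3.1671)·0.985316 = -0.147912
denominator = 1 − 1.403869 = -0.403869
p = -0.147912 / -0.403869 = 0.3662

p = 0.3662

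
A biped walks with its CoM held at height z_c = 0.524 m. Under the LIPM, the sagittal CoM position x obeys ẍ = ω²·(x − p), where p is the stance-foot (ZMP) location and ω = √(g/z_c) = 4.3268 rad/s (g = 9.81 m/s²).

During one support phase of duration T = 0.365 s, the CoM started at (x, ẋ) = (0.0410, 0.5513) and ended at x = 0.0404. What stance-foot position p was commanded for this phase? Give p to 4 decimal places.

ωT = 4.3268·0.365 = 1.579282; cosh(ωT) = 2.528797, sinh(ωT) = 2.322674
x(T) = p + (x₀−p)·cosh(ωT) + (ẋ₀/ω)·sinh(ωT) ⇒ p·(1 − cosh) = x(T) − x₀·cosh − (ẋ₀/ω)·sinh
numerator   = 0.0404 − (0.0410)·2.528797 − (0.5513/4.3268)·2.322674 = -0.359225
denominator = 1 − 2.528797 = -1.528797
p = -0.359225 / -1.528797 = 0.2350

p = 0.2350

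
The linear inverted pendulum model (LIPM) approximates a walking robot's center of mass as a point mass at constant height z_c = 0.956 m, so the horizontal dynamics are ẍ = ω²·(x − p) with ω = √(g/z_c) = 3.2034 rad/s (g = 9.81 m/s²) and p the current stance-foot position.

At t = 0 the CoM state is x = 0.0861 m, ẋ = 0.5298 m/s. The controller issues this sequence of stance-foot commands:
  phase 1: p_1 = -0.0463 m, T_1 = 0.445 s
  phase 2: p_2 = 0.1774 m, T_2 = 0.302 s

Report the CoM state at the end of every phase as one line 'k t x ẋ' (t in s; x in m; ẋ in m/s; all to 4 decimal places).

1 0.4450 0.5691 1.9969
2 0.7470 1.4688 4.4189

phase 1: p=-0.0463, T=0.445, ωT=1.425513, cosh=2.200188, sinh=1.959803; start (x,ẋ)=(0.086100, 0.529800) → end (x,ẋ)=(0.569130, 1.996871)
phase 2: p=0.1774, T=0.302, ωT=0.967427, cosh=1.505612, sinh=1.125553; start (x,ẋ)=(0.569130, 1.996871) → end (x,ẋ)=(1.468819, 4.418936)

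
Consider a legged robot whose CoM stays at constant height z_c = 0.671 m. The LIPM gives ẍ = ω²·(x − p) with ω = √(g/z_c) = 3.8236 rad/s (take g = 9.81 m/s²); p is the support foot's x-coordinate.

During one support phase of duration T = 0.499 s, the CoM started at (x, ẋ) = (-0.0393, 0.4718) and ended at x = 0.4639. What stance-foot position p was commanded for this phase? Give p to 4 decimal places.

p = -0.0788

ωT = 3.8236·0.499 = 1.907976; cosh(ωT) = 3.443909, sinh(ωT) = 3.295528
x(T) = p + (x₀−p)·cosh(ωT) + (ẋ₀/ω)·sinh(ωT) ⇒ p·(1 − cosh) = x(T) − x₀·cosh − (ẋ₀/ω)·sinh
numerator   = 0.4639 − (-0.0393)·3.443909 − (0.4718/3.8236)·3.295528 = 0.192605
denominator = 1 − 3.443909 = -2.443909
p = 0.192605 / -2.443909 = -0.0788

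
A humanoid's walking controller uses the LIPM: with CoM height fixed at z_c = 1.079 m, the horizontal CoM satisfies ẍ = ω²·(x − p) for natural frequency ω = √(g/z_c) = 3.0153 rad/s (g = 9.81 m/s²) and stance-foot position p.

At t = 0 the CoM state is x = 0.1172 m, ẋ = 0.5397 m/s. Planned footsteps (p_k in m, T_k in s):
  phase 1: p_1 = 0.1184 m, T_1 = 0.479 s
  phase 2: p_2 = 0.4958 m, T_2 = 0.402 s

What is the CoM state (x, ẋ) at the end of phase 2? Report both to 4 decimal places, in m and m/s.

x = 1.0655, ẋ = 2.0947

phase 1: p=0.1184, T=0.479, ωT=1.444329, cosh=2.237455, sinh=2.001551; start (x,ẋ)=(0.117200, 0.539700) → end (x,ẋ)=(0.473967, 1.200312)
phase 2: p=0.4958, T=0.402, ωT=1.212151, cosh=1.829131, sinh=1.531574; start (x,ẋ)=(0.473967, 1.200312) → end (x,ẋ)=(1.065544, 2.094699)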